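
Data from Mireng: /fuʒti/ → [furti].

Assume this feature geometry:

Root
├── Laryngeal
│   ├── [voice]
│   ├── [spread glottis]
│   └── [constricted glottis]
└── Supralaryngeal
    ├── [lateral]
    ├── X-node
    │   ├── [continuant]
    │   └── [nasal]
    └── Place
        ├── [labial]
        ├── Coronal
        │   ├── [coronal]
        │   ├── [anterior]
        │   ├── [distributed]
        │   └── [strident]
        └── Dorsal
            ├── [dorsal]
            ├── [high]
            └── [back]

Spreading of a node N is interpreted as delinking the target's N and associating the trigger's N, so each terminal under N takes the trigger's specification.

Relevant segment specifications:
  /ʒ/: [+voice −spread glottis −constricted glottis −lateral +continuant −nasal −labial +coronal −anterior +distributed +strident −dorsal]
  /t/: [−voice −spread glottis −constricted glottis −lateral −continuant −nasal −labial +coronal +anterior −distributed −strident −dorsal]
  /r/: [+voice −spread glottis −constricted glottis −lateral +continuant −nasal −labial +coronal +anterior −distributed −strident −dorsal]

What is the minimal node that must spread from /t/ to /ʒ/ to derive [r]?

Coronal

Feature comparison: [anterior], [distributed], [strident] differ between /ʒ/ and [r]; the remaining terminals match.
Tracing each changed feature up the tree, the paths first meet at Coronal; any lower node misses at least one of them.
Spreading Coronal from /t/ overwrites each of those terminals with /t/'s values, yielding exactly [r].
Features on which the two segments disagree outside Coronal, such as [voice], [continuant], are unchanged — nothing dominating them spread, and Coronal is the minimal sufficient constituent.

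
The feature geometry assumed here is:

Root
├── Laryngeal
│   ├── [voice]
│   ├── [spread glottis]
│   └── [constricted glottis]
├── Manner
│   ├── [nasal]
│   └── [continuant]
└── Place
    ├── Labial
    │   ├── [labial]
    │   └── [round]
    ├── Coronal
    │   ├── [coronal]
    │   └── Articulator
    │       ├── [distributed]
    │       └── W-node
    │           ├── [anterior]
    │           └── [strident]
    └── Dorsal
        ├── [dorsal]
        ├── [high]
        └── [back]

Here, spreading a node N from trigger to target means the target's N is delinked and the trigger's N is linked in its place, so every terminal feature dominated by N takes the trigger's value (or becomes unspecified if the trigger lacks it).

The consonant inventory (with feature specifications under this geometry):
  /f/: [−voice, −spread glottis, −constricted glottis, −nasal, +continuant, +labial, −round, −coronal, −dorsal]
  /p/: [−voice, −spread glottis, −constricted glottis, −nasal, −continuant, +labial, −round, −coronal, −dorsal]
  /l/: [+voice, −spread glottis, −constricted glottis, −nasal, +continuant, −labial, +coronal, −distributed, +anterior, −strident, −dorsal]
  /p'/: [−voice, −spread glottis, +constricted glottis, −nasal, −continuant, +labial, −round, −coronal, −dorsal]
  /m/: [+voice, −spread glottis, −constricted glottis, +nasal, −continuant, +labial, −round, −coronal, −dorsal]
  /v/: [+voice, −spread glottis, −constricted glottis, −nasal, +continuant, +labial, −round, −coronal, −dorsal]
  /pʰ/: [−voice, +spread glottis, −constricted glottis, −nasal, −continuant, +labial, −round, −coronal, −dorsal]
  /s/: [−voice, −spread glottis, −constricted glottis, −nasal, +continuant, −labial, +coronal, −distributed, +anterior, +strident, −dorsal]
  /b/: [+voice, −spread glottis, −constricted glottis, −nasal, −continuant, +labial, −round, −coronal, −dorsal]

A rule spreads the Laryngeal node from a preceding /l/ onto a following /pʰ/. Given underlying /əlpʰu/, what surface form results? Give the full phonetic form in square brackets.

[əlbu]

Terminals under Laryngeal in this geometry: [voice], [spread glottis], [constricted glottis].
Spreading Laryngeal from /l/ onto /pʰ/ replaces those values with /l/'s: [+voice], [−spread glottis], [−constricted glottis]. Features outside Laryngeal ([nasal], [continuant], [labial], …) stay as in /pʰ/.
Among the inventory, only /b/ has exactly this specification, giving the surface form [əlbu].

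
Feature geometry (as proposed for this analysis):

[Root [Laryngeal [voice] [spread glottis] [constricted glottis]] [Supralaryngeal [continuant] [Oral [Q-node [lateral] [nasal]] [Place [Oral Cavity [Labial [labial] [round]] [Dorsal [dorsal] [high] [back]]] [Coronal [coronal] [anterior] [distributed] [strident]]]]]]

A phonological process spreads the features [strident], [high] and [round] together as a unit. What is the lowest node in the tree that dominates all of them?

[strident]: Root > Supralaryngeal > Oral > Place > Coronal > [strident].
[high]: Root > Supralaryngeal > Oral > Place > Oral Cavity > Dorsal > [high].
[round]: Root > Supralaryngeal > Oral > Place > Oral Cavity > Labial > [round].
Place is the lowest common ancestor — every listed feature sits under it, and no single subconstituent of Place covers them all.

Place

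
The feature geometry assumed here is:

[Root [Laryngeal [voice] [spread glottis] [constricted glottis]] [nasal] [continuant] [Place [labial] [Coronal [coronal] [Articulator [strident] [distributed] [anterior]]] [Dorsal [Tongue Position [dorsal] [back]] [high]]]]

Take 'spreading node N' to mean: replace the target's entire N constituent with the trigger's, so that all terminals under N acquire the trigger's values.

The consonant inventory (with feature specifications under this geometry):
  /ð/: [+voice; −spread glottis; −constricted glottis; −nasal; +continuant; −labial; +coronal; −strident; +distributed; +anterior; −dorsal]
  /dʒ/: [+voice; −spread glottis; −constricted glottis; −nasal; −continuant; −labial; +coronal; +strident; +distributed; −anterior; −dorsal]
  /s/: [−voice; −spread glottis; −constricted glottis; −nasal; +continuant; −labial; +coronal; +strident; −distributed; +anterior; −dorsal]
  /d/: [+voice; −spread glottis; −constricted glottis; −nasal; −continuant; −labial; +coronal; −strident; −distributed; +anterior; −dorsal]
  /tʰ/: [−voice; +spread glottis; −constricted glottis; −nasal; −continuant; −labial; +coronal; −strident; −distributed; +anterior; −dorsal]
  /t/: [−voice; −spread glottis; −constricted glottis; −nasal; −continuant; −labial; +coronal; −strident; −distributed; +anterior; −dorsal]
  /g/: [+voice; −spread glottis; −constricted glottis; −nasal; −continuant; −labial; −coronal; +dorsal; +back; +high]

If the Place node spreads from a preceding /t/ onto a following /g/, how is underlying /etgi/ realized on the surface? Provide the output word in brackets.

The Place node dominates the terminals [labial], [coronal], [strident], [distributed], [anterior], [dorsal], [back], [high].
The target acquires /t/'s values for everything under Place — [−labial], [+coronal], [−strident], [−distributed], [+anterior], [−dorsal] — while keeping its own [voice], [spread glottis], [constricted glottis], ….
This feature bundle is that of [d], so /etgi/ surfaces as [etdi].

[etdi]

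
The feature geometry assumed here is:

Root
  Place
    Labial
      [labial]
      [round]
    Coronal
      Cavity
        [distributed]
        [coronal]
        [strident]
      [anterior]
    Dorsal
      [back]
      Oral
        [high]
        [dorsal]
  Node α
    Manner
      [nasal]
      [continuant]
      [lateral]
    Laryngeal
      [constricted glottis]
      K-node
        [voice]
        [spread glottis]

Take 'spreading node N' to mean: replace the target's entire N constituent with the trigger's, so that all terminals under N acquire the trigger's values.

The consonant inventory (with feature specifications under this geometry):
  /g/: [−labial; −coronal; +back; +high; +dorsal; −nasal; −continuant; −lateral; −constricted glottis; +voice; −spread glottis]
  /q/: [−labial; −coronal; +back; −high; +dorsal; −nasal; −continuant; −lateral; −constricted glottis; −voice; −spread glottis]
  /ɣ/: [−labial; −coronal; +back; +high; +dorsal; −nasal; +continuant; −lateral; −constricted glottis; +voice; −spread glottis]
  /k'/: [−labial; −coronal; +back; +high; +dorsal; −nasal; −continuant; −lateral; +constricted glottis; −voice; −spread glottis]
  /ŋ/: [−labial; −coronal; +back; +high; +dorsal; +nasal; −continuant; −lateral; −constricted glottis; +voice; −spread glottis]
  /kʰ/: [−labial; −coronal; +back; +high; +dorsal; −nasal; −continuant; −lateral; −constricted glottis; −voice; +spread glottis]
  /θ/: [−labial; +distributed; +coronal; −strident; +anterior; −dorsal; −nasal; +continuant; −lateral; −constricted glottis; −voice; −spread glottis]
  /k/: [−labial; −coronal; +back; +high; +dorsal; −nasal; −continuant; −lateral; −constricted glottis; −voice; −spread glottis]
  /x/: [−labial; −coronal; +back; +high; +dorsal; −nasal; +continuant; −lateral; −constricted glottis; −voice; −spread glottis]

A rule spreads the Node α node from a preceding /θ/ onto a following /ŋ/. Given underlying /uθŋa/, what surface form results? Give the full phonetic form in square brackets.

[uθxa]

The Node α node dominates the terminals [nasal], [continuant], [lateral], [constricted glottis], [voice], [spread glottis].
After delinking /ŋ/'s Node α and linking /θ/'s, the affected terminals become [−nasal], [+continuant], [−lateral], [−constricted glottis], [−voice], [−spread glottis]; [labial], [coronal], [back], … (outside Node α) are retained from /ŋ/.
This feature bundle is that of [x], so /uθŋa/ surfaces as [uθxa].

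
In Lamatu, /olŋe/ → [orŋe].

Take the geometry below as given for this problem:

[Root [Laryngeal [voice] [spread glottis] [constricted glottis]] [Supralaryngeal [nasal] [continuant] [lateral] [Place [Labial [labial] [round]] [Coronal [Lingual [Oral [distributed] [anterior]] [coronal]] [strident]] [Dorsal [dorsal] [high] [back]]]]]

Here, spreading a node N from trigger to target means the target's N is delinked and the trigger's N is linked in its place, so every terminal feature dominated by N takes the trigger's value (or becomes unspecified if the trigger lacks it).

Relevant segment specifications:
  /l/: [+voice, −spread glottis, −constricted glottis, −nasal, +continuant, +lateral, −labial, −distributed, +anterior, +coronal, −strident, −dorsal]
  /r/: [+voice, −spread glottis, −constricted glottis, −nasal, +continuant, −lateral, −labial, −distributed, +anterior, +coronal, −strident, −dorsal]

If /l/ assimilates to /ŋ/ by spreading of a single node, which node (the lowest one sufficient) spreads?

[lateral]

/l/ and [r] differ in [lateral]; every other specified feature is identical.
With a single altered terminal, the smallest constituent that could spread is that terminal — [lateral].
Had Supralaryngeal or a higher node spread, [nasal], [dorsal] would have taken /ŋ/'s values; they stay as in /l/, confirming the spreading constituent is exactly [lateral].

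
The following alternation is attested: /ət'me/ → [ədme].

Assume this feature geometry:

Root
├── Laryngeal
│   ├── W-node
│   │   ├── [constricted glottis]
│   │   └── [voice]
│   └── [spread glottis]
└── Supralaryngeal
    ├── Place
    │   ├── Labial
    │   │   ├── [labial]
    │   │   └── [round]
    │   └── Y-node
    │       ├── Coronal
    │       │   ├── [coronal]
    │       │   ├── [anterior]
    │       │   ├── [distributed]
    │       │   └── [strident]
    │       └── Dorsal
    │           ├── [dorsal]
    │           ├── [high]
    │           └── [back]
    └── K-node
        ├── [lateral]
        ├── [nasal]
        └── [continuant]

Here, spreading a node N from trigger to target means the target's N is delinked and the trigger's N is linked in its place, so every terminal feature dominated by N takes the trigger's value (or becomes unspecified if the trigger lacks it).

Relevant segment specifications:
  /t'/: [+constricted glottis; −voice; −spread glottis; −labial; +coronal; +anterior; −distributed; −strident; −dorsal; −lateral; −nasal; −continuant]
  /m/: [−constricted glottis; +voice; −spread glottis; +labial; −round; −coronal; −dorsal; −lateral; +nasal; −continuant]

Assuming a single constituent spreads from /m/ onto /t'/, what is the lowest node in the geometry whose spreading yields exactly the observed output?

W-node

Comparing /t'/ with its surface form [d], the features that change are [voice], [constricted glottis].
Tracing each changed feature up the tree, the paths first meet at W-node; any lower node misses at least one of them.
Delinking /t'/'s W-node and associating /m/'s W-node gives precisely the feature bundle of [d].
[coronal], [labial] stay as in /t'/ although /m/ differs there, so no node dominating them spread; among the remaining candidates W-node is the lowest that derives the output.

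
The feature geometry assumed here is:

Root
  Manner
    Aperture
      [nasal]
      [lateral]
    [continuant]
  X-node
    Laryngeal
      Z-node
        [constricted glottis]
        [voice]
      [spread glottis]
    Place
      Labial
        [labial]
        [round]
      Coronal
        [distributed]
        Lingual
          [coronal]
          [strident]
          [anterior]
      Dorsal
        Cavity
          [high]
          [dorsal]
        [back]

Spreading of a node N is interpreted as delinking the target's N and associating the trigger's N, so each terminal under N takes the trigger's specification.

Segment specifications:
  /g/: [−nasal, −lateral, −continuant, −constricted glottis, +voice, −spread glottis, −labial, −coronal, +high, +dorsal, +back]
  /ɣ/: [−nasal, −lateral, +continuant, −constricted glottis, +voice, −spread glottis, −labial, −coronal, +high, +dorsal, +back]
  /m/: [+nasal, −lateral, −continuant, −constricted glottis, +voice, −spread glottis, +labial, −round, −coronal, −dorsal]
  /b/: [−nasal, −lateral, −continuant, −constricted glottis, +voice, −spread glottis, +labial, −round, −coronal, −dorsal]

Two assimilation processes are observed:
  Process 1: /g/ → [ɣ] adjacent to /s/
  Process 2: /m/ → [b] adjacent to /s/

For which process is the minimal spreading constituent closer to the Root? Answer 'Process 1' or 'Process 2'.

Process 1

Process 1: the feature that changes is [continuant]; the minimal node is [continuant] (depth 2).
Process 2 alters [nasal]; the lowest dominating node is [nasal] (depth 3 from Root).
Depth 2 < depth 3; Process 1 involves the structurally higher constituent [continuant].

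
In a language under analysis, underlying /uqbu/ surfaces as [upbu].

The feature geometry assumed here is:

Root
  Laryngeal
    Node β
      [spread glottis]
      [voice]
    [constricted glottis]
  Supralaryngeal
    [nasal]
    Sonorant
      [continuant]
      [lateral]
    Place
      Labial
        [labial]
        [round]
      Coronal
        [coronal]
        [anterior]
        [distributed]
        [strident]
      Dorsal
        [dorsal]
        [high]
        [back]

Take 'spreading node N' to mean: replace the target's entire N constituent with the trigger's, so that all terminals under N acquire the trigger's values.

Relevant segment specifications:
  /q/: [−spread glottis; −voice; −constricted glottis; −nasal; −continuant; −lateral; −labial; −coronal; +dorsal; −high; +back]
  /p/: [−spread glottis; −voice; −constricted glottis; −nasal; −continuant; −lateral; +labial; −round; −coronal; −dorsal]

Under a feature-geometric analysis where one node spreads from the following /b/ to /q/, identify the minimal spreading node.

Place

Feature comparison: [labial], [round], [dorsal], [high], [back] differ between /q/ and [p]; the remaining terminals match.
In this geometry the lowest node dominating all of them is Place: every daughter of Place dominates only a proper subset, so no lower node suffices.
If Place spreads, every terminal under it takes /b/'s value, producing [p] as observed.
[voice] stays as in /q/ although /b/ differs there, so no node dominating it spread; among the remaining candidates Place is the lowest that derives the output.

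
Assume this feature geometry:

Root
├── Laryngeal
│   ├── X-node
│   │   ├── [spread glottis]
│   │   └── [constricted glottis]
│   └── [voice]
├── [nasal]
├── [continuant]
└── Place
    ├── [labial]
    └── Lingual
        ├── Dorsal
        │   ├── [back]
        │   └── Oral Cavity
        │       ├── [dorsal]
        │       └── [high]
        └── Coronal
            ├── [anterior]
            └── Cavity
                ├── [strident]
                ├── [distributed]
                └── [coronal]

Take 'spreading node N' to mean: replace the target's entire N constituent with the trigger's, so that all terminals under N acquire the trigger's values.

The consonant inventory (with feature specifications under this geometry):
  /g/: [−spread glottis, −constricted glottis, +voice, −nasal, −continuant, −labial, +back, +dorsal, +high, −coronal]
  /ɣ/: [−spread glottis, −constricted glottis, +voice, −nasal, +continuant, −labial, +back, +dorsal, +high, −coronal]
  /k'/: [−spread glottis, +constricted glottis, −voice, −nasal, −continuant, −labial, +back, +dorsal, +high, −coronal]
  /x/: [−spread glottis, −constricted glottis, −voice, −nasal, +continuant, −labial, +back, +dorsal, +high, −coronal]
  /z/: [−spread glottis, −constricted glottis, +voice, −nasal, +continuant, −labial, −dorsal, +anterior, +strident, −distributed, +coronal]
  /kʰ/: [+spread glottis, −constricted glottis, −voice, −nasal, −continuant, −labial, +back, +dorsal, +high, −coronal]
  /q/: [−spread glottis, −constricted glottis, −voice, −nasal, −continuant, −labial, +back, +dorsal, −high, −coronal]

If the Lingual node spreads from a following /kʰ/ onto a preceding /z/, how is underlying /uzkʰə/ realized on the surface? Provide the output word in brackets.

Lingual immediately or transitively dominates [back], [dorsal], [high], [anterior], [strident], [distributed], [coronal].
After delinking /z/'s Lingual and linking /kʰ/'s, the affected terminals become [+back], [+dorsal], [+high], [−coronal]; [spread glottis], [constricted glottis], [voice], … (outside Lingual) are retained from /z/.
The resulting bundle matches /ɣ/ in the inventory; substituting it for /z/ gives [uɣkʰə].

[uɣkʰə]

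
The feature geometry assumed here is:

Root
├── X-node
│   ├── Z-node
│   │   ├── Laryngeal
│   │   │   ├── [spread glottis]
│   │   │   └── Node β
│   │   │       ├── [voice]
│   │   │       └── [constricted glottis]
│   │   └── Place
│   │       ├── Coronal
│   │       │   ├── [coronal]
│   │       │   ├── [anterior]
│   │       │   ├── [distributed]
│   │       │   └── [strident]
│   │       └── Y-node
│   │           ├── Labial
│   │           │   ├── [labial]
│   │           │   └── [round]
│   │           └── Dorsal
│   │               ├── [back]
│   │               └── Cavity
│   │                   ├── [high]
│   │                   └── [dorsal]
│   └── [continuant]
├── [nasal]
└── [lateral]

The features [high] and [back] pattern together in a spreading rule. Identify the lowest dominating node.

Dorsal

[high] is immediately dominated by Cavity.
[back] is immediately dominated by Dorsal.
Dorsal is the lowest common ancestor — every listed feature sits under it, and no single subconstituent of Dorsal covers them all.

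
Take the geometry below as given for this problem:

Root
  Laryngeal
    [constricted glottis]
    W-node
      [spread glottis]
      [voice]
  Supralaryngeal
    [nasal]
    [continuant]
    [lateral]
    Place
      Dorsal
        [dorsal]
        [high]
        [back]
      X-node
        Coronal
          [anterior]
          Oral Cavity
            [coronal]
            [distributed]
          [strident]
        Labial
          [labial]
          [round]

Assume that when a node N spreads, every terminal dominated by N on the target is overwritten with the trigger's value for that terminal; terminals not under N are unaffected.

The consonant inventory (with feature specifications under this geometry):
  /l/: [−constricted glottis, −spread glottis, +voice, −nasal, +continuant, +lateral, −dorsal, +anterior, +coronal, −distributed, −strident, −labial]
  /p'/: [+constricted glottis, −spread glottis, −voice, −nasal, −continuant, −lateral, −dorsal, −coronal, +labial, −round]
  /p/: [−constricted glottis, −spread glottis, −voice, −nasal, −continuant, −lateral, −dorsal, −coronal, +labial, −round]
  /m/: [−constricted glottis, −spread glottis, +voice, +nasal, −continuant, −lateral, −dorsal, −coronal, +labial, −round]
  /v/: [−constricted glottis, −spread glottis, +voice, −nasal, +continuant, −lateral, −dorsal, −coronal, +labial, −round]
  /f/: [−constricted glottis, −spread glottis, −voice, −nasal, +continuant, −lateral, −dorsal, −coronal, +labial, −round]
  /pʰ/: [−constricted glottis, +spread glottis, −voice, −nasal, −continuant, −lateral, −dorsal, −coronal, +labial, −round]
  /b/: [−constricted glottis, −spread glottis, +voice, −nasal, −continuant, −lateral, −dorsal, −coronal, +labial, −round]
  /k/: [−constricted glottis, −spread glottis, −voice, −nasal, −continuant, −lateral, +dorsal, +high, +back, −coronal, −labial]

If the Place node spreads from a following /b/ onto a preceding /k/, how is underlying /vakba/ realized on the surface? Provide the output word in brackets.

[vapba]

Place immediately or transitively dominates [dorsal], [high], [back], [anterior], [coronal], [distributed], [strident], [labial], [round].
After delinking /k/'s Place and linking /b/'s, the affected terminals become [−dorsal], [−coronal], [+labial], [−round]; [constricted glottis], [spread glottis], [voice], … (outside Place) are retained from /k/.
The resulting bundle matches /p/ in the inventory; substituting it for /k/ gives [vapba].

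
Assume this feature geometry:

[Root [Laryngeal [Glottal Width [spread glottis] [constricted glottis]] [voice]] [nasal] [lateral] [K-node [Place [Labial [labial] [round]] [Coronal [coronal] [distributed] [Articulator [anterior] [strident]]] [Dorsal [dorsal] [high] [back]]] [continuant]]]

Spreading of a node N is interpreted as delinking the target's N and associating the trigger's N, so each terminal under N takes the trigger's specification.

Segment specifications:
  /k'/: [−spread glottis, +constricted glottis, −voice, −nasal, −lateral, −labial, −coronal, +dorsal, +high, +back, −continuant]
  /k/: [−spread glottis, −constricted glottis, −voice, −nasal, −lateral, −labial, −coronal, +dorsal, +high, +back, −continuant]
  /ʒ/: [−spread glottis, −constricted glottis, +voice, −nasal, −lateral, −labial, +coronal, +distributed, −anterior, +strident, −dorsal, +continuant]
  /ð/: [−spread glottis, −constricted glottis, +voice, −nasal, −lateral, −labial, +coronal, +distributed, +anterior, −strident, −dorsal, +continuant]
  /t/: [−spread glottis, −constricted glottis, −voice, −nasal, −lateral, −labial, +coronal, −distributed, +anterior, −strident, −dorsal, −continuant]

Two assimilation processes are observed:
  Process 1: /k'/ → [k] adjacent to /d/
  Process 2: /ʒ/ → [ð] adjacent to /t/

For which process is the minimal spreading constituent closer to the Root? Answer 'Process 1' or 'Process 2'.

Process 1

In Process 1, [constricted glottis] changes, so the minimal spreading node is [constricted glottis] at depth 3.
Process 2 alters [anterior], [strident]; the lowest common ancestor is Articulator (depth 4 from Root).
[constricted glottis] (depth 3) sits above Articulator (depth 4), making Process 1 the one with the higher spreading node.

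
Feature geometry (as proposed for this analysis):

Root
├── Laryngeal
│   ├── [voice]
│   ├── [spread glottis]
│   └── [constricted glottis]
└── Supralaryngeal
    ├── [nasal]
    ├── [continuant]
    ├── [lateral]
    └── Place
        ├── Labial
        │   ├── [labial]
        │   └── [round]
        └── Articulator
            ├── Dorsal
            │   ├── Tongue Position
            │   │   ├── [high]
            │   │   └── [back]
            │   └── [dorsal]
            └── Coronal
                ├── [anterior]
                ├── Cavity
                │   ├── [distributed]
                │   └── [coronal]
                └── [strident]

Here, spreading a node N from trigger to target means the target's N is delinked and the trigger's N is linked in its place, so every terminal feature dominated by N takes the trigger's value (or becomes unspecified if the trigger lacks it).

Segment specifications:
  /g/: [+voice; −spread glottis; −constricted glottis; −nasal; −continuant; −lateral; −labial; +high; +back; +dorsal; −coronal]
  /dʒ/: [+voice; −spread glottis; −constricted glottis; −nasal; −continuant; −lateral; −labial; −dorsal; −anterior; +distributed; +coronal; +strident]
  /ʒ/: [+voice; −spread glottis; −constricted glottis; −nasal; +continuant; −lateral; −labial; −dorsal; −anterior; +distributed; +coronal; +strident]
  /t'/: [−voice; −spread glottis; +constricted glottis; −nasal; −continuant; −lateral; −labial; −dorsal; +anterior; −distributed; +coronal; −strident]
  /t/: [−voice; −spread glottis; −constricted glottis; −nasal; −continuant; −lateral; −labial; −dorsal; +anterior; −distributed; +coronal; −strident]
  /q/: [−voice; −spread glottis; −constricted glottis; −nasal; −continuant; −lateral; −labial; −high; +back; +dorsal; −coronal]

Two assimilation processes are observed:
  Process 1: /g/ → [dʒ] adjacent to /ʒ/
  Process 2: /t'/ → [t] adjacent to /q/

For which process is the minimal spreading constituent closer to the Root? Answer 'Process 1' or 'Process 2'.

Process 1: the features that change are [coronal], [anterior], [distributed], [strident], [dorsal], [high], [back]; the minimal node is Articulator (depth 3).
Process 2: the feature that changes is [constricted glottis]; the minimal node is [constricted glottis] (depth 2).
[constricted glottis] is closer to Root than Articulator, so Process 2 spreads the higher node.

Process 2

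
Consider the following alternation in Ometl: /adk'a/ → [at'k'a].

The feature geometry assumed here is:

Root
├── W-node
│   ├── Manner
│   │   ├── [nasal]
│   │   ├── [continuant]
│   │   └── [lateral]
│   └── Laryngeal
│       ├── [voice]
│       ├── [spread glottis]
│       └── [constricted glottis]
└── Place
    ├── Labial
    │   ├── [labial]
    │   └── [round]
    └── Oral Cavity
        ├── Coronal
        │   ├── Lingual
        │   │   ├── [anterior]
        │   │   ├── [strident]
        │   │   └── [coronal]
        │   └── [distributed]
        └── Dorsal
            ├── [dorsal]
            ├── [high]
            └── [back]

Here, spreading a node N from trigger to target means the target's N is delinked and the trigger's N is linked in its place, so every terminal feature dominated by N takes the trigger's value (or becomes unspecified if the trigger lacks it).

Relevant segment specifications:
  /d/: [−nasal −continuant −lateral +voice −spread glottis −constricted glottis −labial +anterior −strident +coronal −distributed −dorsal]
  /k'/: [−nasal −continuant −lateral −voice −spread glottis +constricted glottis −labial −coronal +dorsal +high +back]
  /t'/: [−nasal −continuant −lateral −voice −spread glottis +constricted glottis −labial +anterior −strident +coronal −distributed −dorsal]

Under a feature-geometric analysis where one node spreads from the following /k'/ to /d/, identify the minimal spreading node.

Laryngeal

Comparing /d/ with its surface form [t'], the features that change are [voice], [constricted glottis].
The smallest constituent containing every changed terminal is Laryngeal — each of its daughters lacks at least one of the affected features.
If Laryngeal spreads, every terminal under it takes /k'/'s value, producing [t'] as observed.
Features on which the two segments disagree outside Laryngeal, such as [coronal], [dorsal], are unchanged — nothing dominating them spread, and Laryngeal is the minimal sufficient constituent.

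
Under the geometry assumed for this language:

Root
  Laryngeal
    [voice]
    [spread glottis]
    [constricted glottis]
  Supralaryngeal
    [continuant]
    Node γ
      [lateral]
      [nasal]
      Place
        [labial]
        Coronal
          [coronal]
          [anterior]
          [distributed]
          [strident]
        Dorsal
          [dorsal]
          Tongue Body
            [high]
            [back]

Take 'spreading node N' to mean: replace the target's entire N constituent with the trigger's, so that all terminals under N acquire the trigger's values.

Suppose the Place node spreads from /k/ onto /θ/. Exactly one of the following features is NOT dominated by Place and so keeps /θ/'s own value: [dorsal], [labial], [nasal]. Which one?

Place dominates exactly [labial], [coronal], [anterior], [distributed], [strident], [dorsal], [high], [back].
[labial], [dorsal] all lie under Place, so they are overwritten when Place spreads.
[nasal] attaches under Node γ, not under Place, so /θ/ retains its own value for [nasal].

[nasal]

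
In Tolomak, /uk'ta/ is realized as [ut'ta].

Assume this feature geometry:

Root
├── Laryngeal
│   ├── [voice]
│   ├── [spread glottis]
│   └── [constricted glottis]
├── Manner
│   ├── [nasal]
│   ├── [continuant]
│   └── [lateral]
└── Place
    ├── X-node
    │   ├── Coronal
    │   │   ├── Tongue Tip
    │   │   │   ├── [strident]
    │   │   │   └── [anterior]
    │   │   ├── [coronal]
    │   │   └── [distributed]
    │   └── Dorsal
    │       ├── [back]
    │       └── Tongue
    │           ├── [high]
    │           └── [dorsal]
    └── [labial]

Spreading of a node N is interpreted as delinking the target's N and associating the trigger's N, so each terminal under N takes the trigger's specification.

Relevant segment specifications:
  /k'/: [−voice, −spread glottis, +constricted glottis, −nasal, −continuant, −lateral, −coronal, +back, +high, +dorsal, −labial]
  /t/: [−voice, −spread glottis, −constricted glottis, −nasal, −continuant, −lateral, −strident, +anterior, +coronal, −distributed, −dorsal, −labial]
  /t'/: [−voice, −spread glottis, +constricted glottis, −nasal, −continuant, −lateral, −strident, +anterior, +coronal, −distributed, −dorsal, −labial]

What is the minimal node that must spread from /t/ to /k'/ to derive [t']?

The alternation /k'/ → [t'] changes [coronal], [anterior], [distributed], [strident], [dorsal], [high], [back] and nothing else.
Tracing each changed feature up the tree, the paths first meet at X-node; any lower node misses at least one of them.
Delinking /k'/'s X-node and associating /t/'s X-node gives precisely the feature bundle of [t'].
[constricted glottis], a feature on which the two segments disagree outside X-node, is unchanged — nothing dominating it spread, and X-node is the minimal sufficient constituent.

X-node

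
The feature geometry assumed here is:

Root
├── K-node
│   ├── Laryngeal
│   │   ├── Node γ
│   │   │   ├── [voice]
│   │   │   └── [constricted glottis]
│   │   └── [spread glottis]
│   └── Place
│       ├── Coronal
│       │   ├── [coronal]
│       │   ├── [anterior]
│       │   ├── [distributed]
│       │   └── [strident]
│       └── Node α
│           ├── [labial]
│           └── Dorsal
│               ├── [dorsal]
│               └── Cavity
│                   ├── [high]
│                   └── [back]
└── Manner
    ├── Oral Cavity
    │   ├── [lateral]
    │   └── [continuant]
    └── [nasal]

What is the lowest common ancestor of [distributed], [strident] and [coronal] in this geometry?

Coronal

[distributed] is immediately dominated by Coronal.
[strident] is immediately dominated by Coronal.
[coronal] is immediately dominated by Coronal.
The lowest node appearing on every path is Coronal; each proper daughter of Coronal fails to dominate at least one of the listed features.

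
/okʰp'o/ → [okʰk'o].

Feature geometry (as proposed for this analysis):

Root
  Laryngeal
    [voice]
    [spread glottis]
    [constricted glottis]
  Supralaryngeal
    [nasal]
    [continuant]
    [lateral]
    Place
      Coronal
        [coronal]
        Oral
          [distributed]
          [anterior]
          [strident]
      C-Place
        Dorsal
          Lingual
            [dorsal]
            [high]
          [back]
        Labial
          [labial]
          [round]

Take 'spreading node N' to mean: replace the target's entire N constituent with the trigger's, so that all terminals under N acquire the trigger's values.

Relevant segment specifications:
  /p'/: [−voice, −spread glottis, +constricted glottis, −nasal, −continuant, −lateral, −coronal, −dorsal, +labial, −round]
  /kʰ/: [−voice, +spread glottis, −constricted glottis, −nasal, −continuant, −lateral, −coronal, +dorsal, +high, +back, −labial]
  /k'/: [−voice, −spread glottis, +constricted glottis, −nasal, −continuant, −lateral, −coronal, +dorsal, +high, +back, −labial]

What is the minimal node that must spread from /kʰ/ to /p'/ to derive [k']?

C-Place

The alternation /p'/ → [k'] changes [labial], [round], [dorsal], [high], [back] and nothing else.
These terminals are all dominated by C-Place, and no proper subconstituent of C-Place covers them all; C-Place is their lowest common ancestor.
If C-Place spreads, every terminal under it takes /kʰ/'s value, producing [k'] as observed.
Features on which the two segments disagree outside C-Place, such as [constricted glottis], [spread glottis], are unchanged — nothing dominating them spread, and C-Place is the minimal sufficient constituent.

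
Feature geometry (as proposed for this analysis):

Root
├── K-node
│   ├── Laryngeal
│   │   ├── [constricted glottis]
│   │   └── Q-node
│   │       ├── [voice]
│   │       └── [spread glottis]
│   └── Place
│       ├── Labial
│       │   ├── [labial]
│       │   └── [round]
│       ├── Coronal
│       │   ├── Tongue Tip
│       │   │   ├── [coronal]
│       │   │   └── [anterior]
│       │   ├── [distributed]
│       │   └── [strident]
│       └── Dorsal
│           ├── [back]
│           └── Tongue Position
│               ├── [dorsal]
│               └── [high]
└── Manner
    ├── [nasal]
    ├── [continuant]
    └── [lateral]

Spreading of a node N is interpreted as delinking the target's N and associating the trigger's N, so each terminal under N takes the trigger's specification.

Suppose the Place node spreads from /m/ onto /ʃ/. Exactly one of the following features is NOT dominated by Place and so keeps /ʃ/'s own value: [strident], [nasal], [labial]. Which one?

The terminals dominated by Place are [labial], [round], [coronal], [anterior], [distributed], [strident], [back], [dorsal], [high].
[labial], [strident] all lie under Place, so they are overwritten when Place spreads.
But [nasal] is a dependent of Manner, outside Place; it is therefore untouched by the spreading.

[nasal]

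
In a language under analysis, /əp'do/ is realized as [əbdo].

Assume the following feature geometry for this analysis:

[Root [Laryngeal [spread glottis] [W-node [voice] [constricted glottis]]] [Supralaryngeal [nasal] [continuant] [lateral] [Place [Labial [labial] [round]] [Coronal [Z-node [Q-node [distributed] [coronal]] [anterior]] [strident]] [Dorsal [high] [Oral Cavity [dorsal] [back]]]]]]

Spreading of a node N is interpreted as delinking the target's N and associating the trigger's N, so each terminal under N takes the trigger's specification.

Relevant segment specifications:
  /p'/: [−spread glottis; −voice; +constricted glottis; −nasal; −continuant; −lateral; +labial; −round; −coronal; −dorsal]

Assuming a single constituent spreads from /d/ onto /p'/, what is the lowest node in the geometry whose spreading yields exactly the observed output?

W-node

The alternation /p'/ → [b] changes [voice], [constricted glottis] and nothing else.
Tracing each changed feature up the tree, the paths first meet at W-node; any lower node misses at least one of them.
If W-node spreads, every terminal under it takes /d/'s value, producing [b] as observed.
Features on which the two segments disagree outside W-node, such as [labial], [coronal], are unchanged — nothing dominating them spread, and W-node is the minimal sufficient constituent.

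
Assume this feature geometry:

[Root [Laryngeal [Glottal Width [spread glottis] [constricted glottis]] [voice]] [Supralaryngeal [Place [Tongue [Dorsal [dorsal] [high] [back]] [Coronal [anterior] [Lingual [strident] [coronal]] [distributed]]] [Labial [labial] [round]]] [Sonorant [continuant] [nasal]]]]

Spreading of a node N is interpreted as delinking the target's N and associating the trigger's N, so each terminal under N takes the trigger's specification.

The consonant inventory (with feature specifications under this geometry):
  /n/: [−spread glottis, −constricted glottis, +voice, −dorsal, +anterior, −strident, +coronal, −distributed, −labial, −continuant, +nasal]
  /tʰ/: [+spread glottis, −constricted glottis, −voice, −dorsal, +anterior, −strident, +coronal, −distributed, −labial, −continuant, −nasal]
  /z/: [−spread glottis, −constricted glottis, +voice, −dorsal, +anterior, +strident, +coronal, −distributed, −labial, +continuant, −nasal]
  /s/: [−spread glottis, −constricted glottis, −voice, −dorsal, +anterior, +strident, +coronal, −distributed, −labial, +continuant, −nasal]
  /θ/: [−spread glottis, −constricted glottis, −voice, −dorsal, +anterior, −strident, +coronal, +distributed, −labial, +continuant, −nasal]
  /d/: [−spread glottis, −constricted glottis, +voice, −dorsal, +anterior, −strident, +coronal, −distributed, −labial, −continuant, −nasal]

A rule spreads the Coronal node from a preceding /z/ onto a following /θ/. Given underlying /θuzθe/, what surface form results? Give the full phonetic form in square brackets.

[θuzse]

The Coronal node dominates the terminals [anterior], [strident], [coronal], [distributed].
Spreading Coronal from /z/ onto /θ/ replaces those values with /z/'s: [+anterior], [+strident], [+coronal], [−distributed]. Features outside Coronal ([spread glottis], [constricted glottis], [voice], …) stay as in /θ/.
This feature bundle is that of [s], so /θuzθe/ surfaces as [θuzse].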